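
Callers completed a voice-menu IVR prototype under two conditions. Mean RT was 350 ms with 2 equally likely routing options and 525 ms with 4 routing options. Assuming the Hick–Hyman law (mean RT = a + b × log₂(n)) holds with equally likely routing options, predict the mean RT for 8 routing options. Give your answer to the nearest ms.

700 ms

With log₂ n on the abscissa the relation is linear; from the two conditions:
  b = (525 − 350) / (log₂ 4 − log₂ 2) = 175 / (2 − 1) = 175 ms/bit
  a = 350 − 175 × 1 = 175 ms
Then RT(8) = 175 + 175 × log₂ 8 = 175 + 175 × 3 ≈ 700.000 ms.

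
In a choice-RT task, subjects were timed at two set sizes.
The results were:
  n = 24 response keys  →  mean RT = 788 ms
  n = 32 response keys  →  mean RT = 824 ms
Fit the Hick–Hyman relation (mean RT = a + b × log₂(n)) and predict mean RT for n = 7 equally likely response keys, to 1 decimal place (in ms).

633.8 ms

With log₂ n on the abscissa the relation is linear; from the two conditions:
  b = (824 − 788) / (log₂ 32 − log₂ 24) = 36 / (5 − 4.5850) = 86.739 ms/bit
  a = 788 − 86.739 × 4.5850 = 390.304 ms
Then RT(7) = 390.304 + 86.739 × log₂ 7 = 390.304 + 86.739 × 2.8074 ≈ 633.812 ms.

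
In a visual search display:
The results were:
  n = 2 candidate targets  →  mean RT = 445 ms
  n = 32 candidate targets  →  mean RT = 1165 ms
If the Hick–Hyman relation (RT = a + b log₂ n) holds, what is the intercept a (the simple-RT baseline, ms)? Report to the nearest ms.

265 ms

The slope on a log₂ axis is (1165 − 445) / (5 − 1) = 180 ms/bit.
Intercept: a = 445 − 180·log₂(2) = 265.000 ms.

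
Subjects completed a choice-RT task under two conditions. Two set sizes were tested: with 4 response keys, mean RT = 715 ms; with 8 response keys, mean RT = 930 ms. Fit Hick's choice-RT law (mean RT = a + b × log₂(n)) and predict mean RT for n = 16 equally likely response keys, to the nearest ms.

1145 ms

RT is linear in log₂ n, so two points fix the line:
  b = (930 − 715) / (log₂ 8 − log₂ 4) = 215 / (3 − 2) = 215 ms/bit
  a = 715 − 215 × 2 = 285 ms
Then RT(16) = 285 + 215 × log₂ 16 = 285 + 215 × 4 ≈ 1145.000 ms.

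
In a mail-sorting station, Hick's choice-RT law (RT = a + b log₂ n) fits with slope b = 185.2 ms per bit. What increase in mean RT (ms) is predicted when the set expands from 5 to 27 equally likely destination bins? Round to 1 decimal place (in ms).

Only the slope matters, since a is common to both: ΔRT = b·log₂(n₂/n₁).
log₂(27) − log₂(5) = 4.7549 − 2.3219 = 2.4330.
ΔRT = 185.2 × 2.4330 = 450.584 ms.

450.6 ms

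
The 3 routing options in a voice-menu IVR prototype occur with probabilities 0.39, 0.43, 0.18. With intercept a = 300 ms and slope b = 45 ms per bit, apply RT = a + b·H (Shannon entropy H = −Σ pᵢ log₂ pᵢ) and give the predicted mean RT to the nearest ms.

367 ms

Entropy contributions −pᵢ log₂ pᵢ: 0.5298, 0.5236, 0.4453; sum H = 1.4987 bits.
RT = a + bH = 300 + 45·1.4987 = 367.44 ms.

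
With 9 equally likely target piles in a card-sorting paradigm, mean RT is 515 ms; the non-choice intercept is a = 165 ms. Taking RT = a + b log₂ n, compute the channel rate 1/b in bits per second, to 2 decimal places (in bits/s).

Choice component = 515 − 165 = 350 ms over log₂(9) = 3.1699 bits.
b = 350 / 3.1699 = 110.413 ms/bit, so 1/b = 9.057 bits/s.

9.06 bits/s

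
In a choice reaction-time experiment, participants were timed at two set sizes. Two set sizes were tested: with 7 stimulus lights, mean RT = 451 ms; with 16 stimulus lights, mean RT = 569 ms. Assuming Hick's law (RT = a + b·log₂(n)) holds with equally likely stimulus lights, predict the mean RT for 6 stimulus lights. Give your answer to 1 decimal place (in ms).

429.0 ms

RT is linear in log₂ n, so two points fix the line:
  b = (569 − 451) / (log₂ 16 − log₂ 7) = 118 / (4 − 2.8074) = 98.940 ms/bit
  a = 451 − 98.940 × 2.8074 = 173.241 ms
Then RT(6) = 173.241 + 98.940 × log₂ 6 = 173.241 + 98.940 × 2.5850 ≈ 428.997 ms.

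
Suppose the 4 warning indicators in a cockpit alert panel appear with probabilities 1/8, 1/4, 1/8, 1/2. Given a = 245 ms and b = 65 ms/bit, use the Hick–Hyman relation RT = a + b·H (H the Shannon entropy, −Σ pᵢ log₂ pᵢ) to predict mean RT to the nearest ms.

359 ms

Each term −pᵢ log₂ pᵢ: 0.125·3 + 0.25·2 + 0.125·3 + 0.5·1; summed, H = 1.750 bits.
Mean RT = a + bH = 245 + 65·1.750 = 358.75 ms.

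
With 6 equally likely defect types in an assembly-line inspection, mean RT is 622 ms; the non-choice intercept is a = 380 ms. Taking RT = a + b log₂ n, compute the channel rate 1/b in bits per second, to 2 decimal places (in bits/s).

10.68 bits/s

b = (622 − 380)/log₂ 6 = 242/2.5850 = 93.618 ms per bit = 0.09362 s/bit; the reciprocal is 10.682 bits/s.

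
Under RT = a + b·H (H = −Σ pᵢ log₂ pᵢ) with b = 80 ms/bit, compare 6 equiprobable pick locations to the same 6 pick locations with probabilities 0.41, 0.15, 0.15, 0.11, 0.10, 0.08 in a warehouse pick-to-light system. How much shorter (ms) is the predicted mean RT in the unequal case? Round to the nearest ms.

Equiprobable entropy H₀ = log₂ 6 = 2.5850 bits.
Skewed entropy H = −Σ pᵢ log₂ pᵢ = 2.3225 bits.
ΔRT = b·(H₀ − H) = 80 × 0.2625 = 21.00 ms.

21 ms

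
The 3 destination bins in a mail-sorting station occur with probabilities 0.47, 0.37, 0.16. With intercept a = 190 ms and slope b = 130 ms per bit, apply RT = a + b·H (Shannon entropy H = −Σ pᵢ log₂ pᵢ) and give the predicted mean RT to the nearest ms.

Entropy contributions −pᵢ log₂ pᵢ: 0.5120, 0.5307, 0.4230; sum H = 1.4657 bits.
RT = a + bH = 190 + 130·1.4657 = 380.54 ms.

381 ms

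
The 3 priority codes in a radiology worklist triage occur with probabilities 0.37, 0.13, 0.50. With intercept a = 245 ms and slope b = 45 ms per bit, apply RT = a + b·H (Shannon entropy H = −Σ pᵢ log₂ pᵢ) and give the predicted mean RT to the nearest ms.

309 ms

H = 0.37·log₂(1/0.37) + 0.13·log₂(1/0.13) + 0.50·log₂(1/0.50) = 1.4134 bits.
RT = 245 + 45 × 1.4134 = 308.60 ms.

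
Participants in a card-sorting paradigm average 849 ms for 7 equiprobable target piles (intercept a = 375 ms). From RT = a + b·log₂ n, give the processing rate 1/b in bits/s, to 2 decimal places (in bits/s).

5.92 bits/s

b = (849 − 375)/log₂ 7 = 474/2.8074 = 168.842 ms per bit = 0.16884 s/bit; the reciprocal is 5.923 bits/s.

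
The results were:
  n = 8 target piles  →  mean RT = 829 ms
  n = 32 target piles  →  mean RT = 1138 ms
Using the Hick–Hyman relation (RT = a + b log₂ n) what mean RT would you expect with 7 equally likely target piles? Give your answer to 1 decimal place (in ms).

799.2 ms

With log₂ n on the abscissa the relation is linear; from the two conditions:
  b = (1138 − 829) / (log₂ 32 − log₂ 8) = 309 / (5 − 3) = 154.500 ms/bit
  a = 829 − 154.500 × 3 = 365.500 ms
Then RT(7) = 365.500 + 154.500 × log₂ 7 = 365.500 + 154.500 × 2.8074 ≈ 799.236 ms.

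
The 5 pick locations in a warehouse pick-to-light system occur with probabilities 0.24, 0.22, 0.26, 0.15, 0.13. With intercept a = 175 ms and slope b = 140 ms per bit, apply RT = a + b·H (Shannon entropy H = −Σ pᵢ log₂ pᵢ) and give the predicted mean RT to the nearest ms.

H = 0.24·log₂(1/0.24) + 0.22·log₂(1/0.22) + 0.26·log₂(1/0.26) + 0.15·log₂(1/0.15) + 0.13·log₂(1/0.13) = 2.2732 bits.
RT = 175 + 140 × 2.2732 = 493.25 ms.

493 ms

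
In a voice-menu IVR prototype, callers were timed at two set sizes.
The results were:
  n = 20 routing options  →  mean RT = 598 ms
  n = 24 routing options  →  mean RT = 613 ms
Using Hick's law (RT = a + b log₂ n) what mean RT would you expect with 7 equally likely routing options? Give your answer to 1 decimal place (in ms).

Fit slope and intercept:
  b = (613 − 598) / (log₂ 24 − log₂ 20) = 15 / (4.5850 − 4.3219) = 57.027 ms/bit
  a = 598 − 57.027 × 4.3219 = 351.534 ms
Then RT(7) = 351.534 + 57.027 × log₂ 7 = 351.534 + 57.027 × 2.8074 ≈ 511.629 ms.

511.6 ms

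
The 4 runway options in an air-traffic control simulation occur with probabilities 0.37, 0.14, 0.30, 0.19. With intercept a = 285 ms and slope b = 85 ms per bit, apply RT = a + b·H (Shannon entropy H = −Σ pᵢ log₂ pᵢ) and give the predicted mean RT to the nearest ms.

447 ms

H = 0.37·log₂(1/0.37) + 0.14·log₂(1/0.14) + 0.30·log₂(1/0.30) + 0.19·log₂(1/0.19) = 1.9042 bits.
RT = 285 + 85 × 1.9042 = 446.85 ms.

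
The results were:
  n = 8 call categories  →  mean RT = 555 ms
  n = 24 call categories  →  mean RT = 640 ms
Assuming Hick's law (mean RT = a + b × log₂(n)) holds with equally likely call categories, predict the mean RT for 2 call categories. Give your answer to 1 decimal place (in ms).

Solve the two-equation system in a and b:
  b = (640 − 555) / (log₂ 24 − log₂ 8) = 85 / (4.5850 − 3) = 53.629 ms/bit
  a = 555 − 53.629 × 3 = 394.113 ms
Then RT(2) = 394.113 + 53.629 × log₂ 2 = 394.113 + 53.629 × 1 ≈ 447.742 ms.

447.7 ms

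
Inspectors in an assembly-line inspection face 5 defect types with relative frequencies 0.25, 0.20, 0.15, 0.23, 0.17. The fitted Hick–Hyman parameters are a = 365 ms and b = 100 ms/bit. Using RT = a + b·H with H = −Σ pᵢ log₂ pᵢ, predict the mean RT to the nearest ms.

Entropy contributions −pᵢ log₂ pᵢ: 0.5000, 0.4644, 0.4105, 0.4877, 0.4346; sum H = 2.2972 bits.
RT = a + bH = 365 + 100·2.2972 = 594.72 ms.

595 ms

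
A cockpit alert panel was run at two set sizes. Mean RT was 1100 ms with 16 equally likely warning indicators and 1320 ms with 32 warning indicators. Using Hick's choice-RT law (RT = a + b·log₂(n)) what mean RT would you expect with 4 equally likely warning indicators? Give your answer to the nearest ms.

Fit slope and intercept:
  b = (1320 − 1100) / (log₂ 32 − log₂ 16) = 220 / (5 − 4) = 220 ms/bit
  a = 1100 − 220 × 4 = 220 ms
Then RT(4) = 220 + 220 × log₂ 4 = 220 + 220 × 2 ≈ 660.000 ms.

660 ms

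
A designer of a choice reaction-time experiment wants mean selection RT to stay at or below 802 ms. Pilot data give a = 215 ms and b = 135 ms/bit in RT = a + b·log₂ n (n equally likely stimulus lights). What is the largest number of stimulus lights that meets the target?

20

135·log₂ n ≤ 802 − 215 = 587, giving log₂ n ≤ 4.3481 and n ≤ 20.367. The largest whole number is 20.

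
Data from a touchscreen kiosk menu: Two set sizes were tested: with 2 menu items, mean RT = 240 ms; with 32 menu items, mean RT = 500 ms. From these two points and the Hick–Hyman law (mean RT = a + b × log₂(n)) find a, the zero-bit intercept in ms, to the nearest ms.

b = (RT₂ − RT₁)/(log₂ n₂ − log₂ n₁) = (500 − 240)/(5 − 1) = 65 ms/bit.
Intercept: a = 240 − 65·log₂(2) = 175.000 ms.

175 ms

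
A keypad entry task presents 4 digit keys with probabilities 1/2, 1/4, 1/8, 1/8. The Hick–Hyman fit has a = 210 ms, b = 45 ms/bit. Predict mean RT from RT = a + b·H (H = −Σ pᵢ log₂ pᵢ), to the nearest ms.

289 ms

Each term −pᵢ log₂ pᵢ: 0.5·1 + 0.25·2 + 0.125·3 + 0.125·3; summed, H = 1.750 bits.
Mean RT = a + bH = 210 + 45·1.750 = 288.75 ms.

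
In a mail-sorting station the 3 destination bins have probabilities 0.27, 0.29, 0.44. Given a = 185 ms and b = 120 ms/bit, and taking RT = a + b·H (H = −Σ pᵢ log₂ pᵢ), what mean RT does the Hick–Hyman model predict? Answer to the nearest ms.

371 ms

H = 0.27·log₂(1/0.27) + 0.29·log₂(1/0.29) + 0.44·log₂(1/0.44) = 1.5491 bits.
RT = 185 + 120 × 1.5491 = 370.89 ms.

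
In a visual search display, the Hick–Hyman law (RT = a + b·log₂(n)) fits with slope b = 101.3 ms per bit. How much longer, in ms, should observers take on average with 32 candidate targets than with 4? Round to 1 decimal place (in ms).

303.9 ms

The intercept a cancels: ΔRT = b·(log₂ n₂ − log₂ n₁) = b·log₂(n₂/n₁).
log₂(32) − log₂(4) = log₂(32/4) = log₂(8) = 3.
ΔRT = 101.3 × 3.0000 = 303.900 ms.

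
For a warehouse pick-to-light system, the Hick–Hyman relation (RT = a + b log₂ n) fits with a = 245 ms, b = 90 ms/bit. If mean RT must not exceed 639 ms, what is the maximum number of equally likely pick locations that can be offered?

90·log₂ n ≤ 639 − 245 = 394, giving log₂ n ≤ 4.3778 and n ≤ 20.789. The largest whole number is 20.

20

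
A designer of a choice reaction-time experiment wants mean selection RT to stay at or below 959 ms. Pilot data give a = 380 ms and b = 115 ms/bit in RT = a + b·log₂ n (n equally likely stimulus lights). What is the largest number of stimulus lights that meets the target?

115·log₂ n ≤ 959 − 380 = 579, giving log₂ n ≤ 5.0348 and n ≤ 32.781. The largest whole number is 32.

32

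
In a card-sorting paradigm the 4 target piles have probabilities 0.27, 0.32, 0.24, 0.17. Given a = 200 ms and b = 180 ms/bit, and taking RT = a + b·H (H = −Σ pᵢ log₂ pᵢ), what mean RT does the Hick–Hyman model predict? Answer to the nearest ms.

H = 0.27·log₂(1/0.27) + 0.32·log₂(1/0.32) + 0.24·log₂(1/0.24) + 0.17·log₂(1/0.17) = 1.9648 bits.
RT = 200 + 180 × 1.9648 = 553.66 ms.

554 ms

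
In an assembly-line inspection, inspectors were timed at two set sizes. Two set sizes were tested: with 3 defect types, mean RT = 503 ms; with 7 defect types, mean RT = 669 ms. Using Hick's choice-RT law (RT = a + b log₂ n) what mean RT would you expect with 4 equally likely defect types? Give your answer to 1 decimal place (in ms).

559.4 ms

Solve the two-equation system in a and b:
  b = (669 − 503) / (log₂ 7 − log₂ 3) = 166 / (2.8074 − 1.5850) = 135.799 ms/bit
  a = 503 − 135.799 × 1.5850 = 287.763 ms
Then RT(4) = 287.763 + 135.799 × log₂ 4 = 287.763 + 135.799 × 2 ≈ 559.362 ms.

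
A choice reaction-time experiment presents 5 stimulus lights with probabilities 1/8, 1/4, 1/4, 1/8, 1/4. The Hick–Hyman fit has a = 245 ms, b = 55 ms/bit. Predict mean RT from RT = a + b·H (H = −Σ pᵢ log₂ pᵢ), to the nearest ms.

369 ms

Each term −pᵢ log₂ pᵢ: 0.125·3 + 0.25·2 + 0.25·2 + 0.125·3 + 0.25·2; summed, H = 2.250 bits.
Mean RT = a + bH = 245 + 55·2.250 = 368.75 ms.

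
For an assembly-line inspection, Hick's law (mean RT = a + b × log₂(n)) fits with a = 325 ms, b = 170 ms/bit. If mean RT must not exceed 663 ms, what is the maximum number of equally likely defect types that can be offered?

Information budget: (663 − 325)/170 = 1.9882 bits, so n ≤ 2^1.9882 = 3.968 → at most 3.

3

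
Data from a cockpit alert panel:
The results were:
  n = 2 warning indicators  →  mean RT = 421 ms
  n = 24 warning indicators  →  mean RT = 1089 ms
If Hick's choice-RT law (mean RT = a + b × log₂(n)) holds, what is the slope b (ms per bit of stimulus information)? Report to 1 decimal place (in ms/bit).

186.3 ms/bit

Slope: b = (1089 − 421) / (log₂ 24 − log₂ 2) = 668/3.5850 = 186.334 ms/bit.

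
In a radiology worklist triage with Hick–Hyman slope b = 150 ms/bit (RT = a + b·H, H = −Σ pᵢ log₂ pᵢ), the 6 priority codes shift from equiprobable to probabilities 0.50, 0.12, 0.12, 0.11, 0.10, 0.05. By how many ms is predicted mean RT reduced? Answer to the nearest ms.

The RT saving is b·ΔH. Equiprobable H₀ = log₂(6) = 2.5850 bits; with the given probabilities H = 2.1327 bits.
b·(H₀ − H) = 150 × (2.5850 − 2.1327) = 67.84 ms.

68 ms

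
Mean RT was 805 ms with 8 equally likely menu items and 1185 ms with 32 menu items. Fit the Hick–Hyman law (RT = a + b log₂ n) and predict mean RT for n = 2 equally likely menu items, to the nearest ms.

425 ms

Fit slope and intercept:
  b = (1185 − 805) / (log₂ 32 − log₂ 8) = 380 / (5 − 3) = 190 ms/bit
  a = 805 − 190 × 3 = 235 ms
Then RT(2) = 235 + 190 × log₂ 2 = 235 + 190 × 1 ≈ 425.000 ms.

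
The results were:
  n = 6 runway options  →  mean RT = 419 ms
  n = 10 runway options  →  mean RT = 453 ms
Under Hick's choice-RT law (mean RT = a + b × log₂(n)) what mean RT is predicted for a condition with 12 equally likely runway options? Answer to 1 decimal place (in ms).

RT is linear in log₂ n, so two points fix the line:
  b = (453 − 419) / (log₂ 10 − log₂ 6) = 34 / (3.3219 − 2.5850) = 46.135 ms/bit
  a = 419 − 46.135 × 2.5850 = 299.742 ms
Then RT(12) = 299.742 + 46.135 × log₂ 12 = 299.742 + 46.135 × 3.5850 ≈ 465.135 ms.

465.1 ms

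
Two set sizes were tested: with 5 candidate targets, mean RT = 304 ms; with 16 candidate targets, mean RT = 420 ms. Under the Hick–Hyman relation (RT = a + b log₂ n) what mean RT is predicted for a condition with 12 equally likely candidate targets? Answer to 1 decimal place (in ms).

391.3 ms

RT is linear in log₂ n, so two points fix the line:
  b = (420 − 304) / (log₂ 16 − log₂ 5) = 116 / (4 − 2.3219) = 69.127 ms/bit
  a = 304 − 69.127 × 2.3219 = 143.492 ms
Then RT(12) = 143.492 + 69.127 × log₂ 12 = 143.492 + 69.127 × 3.5850 ≈ 391.310 ms.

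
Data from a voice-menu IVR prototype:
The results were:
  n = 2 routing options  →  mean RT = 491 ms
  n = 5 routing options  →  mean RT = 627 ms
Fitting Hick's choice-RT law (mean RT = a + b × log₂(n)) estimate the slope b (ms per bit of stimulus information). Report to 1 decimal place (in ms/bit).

b = (RT₂ − RT₁)/(log₂ n₂ − log₂ n₁) = (627 − 491)/(2.3219 − 1) = 102.880 ms/bit.

102.9 ms/bit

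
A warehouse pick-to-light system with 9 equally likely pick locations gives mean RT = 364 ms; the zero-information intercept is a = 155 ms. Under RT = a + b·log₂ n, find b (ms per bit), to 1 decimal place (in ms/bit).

65.9 ms/bit

b = (364 − 155) / log₂(9) = 209 / 3.1699 = 65.932 ms/bit.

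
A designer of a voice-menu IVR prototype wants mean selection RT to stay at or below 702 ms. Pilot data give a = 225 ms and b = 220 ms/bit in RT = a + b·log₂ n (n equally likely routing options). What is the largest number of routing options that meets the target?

4

220·log₂ n ≤ 702 − 225 = 477, giving log₂ n ≤ 2.1682 and n ≤ 4.495. The largest whole number is 4.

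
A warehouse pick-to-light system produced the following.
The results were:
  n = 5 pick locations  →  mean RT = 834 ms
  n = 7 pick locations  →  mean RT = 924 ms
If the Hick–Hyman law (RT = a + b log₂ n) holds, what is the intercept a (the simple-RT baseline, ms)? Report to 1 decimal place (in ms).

b = (RT₂ − RT₁)/(log₂ n₂ − log₂ n₁) = (924 − 834)/(2.8074 − 2.3219) = 185.404 ms/bit.
Intercept: a = 834 − 185.404·log₂(5) = 403.506 ms.

403.5 ms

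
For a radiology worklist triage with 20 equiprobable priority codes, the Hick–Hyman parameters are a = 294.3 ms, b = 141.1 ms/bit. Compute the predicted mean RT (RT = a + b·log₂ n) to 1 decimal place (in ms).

904.1 ms

log₂(20) = 4.3219 bits, so RT = 294.3 + 141.1 × 4.3219 ≈ 904.124 ms.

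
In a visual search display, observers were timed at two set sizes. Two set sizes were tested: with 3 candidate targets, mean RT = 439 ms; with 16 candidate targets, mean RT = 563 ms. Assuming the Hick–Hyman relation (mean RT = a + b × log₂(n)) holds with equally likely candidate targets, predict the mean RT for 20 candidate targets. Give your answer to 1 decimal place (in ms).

Fit slope and intercept:
  b = (563 − 439) / (log₂ 16 − log₂ 3) = 124 / (4 − 1.5850) = 51.345 ms/bit
  a = 439 − 51.345 × 1.5850 = 357.620 ms
Then RT(20) = 357.620 + 51.345 × log₂ 20 = 357.620 + 51.345 × 4.3219 ≈ 579.529 ms.

579.5 ms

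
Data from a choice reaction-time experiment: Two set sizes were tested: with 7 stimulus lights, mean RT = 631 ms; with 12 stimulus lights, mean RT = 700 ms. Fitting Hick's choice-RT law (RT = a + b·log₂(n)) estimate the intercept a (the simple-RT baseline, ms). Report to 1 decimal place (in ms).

381.9 ms

b = (RT₂ − RT₁)/(log₂ n₂ − log₂ n₁) = (700 − 631)/(3.5850 − 2.8074) = 88.734 ms/bit.
a = RT₁ − b·log₂ n₁ = 631 − 88.734 × 2.8074 = 381.893 ms.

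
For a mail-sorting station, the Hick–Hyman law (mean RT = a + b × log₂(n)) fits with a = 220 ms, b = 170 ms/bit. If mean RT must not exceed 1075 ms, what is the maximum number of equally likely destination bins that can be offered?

32

Set 220 + 170·log₂ n ≤ 1075 → log₂ n ≤ (1075 − 220)/170 = 5.0294.
So n ≤ 2^5.0294 = 32.659; the largest integer n is 32.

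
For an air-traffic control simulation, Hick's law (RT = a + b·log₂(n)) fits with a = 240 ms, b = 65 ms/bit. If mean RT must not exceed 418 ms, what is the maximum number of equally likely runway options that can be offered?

6

Set 240 + 65·log₂ n ≤ 418 → log₂ n ≤ (418 − 240)/65 = 2.7385.
So n ≤ 2^2.7385 = 6.674; the largest integer n is 6.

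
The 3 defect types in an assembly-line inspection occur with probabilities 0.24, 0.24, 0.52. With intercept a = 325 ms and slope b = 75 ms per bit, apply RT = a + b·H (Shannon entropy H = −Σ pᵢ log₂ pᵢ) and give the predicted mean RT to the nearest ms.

H = 0.24·log₂(1/0.24) + 0.24·log₂(1/0.24) + 0.52·log₂(1/0.52) = 1.4788 bits.
RT = 325 + 75 × 1.4788 = 435.91 ms.

436 ms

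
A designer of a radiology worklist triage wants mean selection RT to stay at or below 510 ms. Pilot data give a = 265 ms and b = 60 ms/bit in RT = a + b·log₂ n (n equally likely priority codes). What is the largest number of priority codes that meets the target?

Information budget: (510 − 265)/60 = 4.0833 bits, so n ≤ 2^4.0833 = 16.951 → at most 16.

16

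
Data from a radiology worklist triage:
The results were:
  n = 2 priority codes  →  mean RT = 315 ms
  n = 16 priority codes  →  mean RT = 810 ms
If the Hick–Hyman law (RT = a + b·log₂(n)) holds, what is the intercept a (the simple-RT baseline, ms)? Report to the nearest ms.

b = (RT₂ − RT₁)/(log₂ n₂ − log₂ n₁) = (810 − 315)/(4 − 1) = 165 ms/bit.
Intercept: a = 315 − 165·log₂(2) = 150.000 ms.

150 ms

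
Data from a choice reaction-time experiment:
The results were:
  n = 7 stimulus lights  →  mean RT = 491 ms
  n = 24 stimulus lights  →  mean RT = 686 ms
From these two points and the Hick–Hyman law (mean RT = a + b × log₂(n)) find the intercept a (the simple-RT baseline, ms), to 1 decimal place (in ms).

Slope: b = (686 − 491) / (log₂ 24 − log₂ 7) = 195/1.7776 = 109.698 ms/bit.
a = RT₁ − b·log₂ n₁ = 491 − 109.698 × 2.8074 = 183.039 ms.

183.0 ms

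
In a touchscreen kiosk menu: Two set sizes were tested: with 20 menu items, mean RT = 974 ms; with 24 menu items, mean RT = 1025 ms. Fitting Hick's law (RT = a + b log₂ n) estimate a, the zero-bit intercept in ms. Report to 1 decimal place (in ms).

The slope on a log₂ axis is (1025 − 974) / (4.5850 − 4.3219) = 193.891 ms/bit.
Intercept: a = 974 − 193.891·log₂(20) = 136.017 ms.

136.0 ms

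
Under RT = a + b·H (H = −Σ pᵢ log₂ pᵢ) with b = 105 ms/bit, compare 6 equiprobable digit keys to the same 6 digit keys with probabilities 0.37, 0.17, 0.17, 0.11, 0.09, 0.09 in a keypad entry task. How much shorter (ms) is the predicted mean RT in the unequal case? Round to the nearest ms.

22 ms

The RT saving is b·ΔH. Equiprobable H₀ = log₂(6) = 2.5850 bits; with the given probabilities H = 2.3755 bits.
b·(H₀ − H) = 105 × (2.5850 − 2.3755) = 21.99 ms.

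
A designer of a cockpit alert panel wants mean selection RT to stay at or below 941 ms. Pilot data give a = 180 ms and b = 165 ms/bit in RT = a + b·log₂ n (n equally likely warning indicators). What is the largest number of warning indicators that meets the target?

24

Information budget: (941 − 180)/165 = 4.6121 bits, so n ≤ 2^4.6121 = 24.456 → at most 24.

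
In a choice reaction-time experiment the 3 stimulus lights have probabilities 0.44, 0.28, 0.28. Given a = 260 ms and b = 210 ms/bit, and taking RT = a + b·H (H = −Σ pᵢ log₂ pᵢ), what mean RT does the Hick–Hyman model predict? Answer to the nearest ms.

585 ms

H = 0.44·log₂(1/0.44) + 0.28·log₂(1/0.28) + 0.28·log₂(1/0.28) = 1.5496 bits.
RT = 260 + 210 × 1.5496 = 585.41 ms.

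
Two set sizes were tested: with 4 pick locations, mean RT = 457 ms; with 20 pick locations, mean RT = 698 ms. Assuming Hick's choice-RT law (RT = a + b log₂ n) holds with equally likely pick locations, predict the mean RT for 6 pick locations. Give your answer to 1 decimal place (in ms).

517.7 ms

Solve the two-equation system in a and b:
  b = (698 − 457) / (log₂ 20 − log₂ 4) = 241 / (4.3219 − 2) = 103.793 ms/bit
  a = 457 − 103.793 × 2 = 249.414 ms
Then RT(6) = 249.414 + 103.793 × log₂ 6 = 249.414 + 103.793 × 2.5850 ≈ 517.715 ms.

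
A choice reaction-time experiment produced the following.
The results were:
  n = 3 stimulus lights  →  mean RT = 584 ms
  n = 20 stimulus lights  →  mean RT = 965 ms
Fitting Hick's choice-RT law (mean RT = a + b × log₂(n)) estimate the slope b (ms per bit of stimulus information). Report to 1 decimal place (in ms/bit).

Slope: b = (965 − 584) / (log₂ 20 − log₂ 3) = 381/2.7370 = 139.205 ms/bit.

139.2 ms/bit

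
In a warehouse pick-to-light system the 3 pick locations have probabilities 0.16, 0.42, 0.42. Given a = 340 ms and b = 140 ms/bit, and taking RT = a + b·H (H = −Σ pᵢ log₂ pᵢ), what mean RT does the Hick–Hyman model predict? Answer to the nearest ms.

546 ms

Entropy contributions −pᵢ log₂ pᵢ: 0.4230, 0.5256, 0.5256; sum H = 1.4743 bits.
RT = a + bH = 340 + 140·1.4743 = 546.40 ms.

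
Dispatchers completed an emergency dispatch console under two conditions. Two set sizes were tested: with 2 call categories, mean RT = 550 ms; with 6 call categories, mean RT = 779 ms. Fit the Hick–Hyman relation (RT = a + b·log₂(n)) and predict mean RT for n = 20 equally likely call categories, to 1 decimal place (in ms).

RT is linear in log₂ n, so two points fix the line:
  b = (779 − 550) / (log₂ 6 − log₂ 2) = 229 / (2.5850 − 1) = 144.483 ms/bit
  a = 550 − 144.483 × 1 = 405.517 ms
Then RT(20) = 405.517 + 144.483 × log₂ 20 = 405.517 + 144.483 × 4.3219 ≈ 1029.962 ms.

1030.0 ms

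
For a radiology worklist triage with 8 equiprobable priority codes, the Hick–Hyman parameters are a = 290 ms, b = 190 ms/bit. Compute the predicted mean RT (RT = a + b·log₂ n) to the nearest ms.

log₂(8) = 3 bits, so RT = 290 + 190 × 3 ≈ 860.000 ms.

860 ms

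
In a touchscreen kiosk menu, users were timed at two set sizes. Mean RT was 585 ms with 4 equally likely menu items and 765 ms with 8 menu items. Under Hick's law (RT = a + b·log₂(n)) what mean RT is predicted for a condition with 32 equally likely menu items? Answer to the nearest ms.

1125 ms

Solve the two-equation system in a and b:
  b = (765 − 585) / (log₂ 8 − log₂ 4) = 180 / (3 − 2) = 180 ms/bit
  a = 585 − 180 × 2 = 225 ms
Then RT(32) = 225 + 180 × log₂ 32 = 225 + 180 × 5 ≈ 1125.000 ms.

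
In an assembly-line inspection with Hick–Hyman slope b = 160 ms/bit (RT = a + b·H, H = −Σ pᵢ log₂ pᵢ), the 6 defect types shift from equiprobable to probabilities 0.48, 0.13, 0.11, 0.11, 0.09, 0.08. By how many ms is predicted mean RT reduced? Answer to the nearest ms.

62 ms

Equiprobable entropy H₀ = log₂ 6 = 2.5850 bits.
Skewed entropy H = −Σ pᵢ log₂ pᵢ = 2.1956 bits.
ΔRT = b·(H₀ − H) = 160 × 0.3893 = 62.29 ms.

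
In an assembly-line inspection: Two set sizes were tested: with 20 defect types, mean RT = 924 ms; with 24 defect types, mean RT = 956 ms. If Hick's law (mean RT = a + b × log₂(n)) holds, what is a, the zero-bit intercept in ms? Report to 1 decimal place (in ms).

b = (RT₂ − RT₁)/(log₂ n₂ − log₂ n₁) = (956 − 924)/(4.5850 − 4.3219) = 121.657 ms/bit.
a = RT₁ − b·log₂ n₁ = 924 − 121.657 × 4.3219 = 398.207 ms.

398.2 ms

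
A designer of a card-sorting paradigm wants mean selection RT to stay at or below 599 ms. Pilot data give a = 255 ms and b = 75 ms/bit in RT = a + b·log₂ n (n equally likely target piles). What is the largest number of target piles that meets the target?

Information budget: (599 − 255)/75 = 4.5867 bits, so n ≤ 2^4.5867 = 24.028 → at most 24.

24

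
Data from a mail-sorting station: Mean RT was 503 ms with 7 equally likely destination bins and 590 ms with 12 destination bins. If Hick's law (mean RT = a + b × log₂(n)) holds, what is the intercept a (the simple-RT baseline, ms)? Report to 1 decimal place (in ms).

188.9 ms

The slope on a log₂ axis is (590 − 503) / (3.5850 − 2.8074) = 111.882 ms/bit.
a = RT₁ − b·log₂ n₁ = 503 − 111.882 × 2.8074 = 188.909 ms.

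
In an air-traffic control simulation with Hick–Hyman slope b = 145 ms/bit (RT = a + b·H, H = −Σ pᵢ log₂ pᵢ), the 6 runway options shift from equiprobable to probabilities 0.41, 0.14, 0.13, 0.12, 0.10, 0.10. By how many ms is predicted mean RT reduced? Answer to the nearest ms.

Equiprobable entropy H₀ = log₂ 6 = 2.5850 bits.
Skewed entropy H = −Σ pᵢ log₂ pᵢ = 2.3386 bits.
ΔRT = b·(H₀ − H) = 145 × 0.2464 = 35.72 ms.

36 ms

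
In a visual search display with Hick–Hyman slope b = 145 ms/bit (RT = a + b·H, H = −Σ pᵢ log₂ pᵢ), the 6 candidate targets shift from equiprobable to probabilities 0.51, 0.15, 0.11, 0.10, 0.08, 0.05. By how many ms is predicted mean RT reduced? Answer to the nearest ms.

71 ms

Equiprobable entropy H₀ = log₂ 6 = 2.5850 bits.
Skewed entropy H = −Σ pᵢ log₂ pᵢ = 2.0961 bits.
ΔRT = b·(H₀ − H) = 145 × 0.4889 = 70.89 ms.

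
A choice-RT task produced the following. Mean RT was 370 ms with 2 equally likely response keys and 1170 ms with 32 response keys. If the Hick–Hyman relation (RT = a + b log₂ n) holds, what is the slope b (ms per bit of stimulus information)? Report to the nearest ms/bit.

200 ms/bit

Slope: b = (1170 − 370) / (log₂ 32 − log₂ 2) = 800/4.0000 = 200 ms/bit.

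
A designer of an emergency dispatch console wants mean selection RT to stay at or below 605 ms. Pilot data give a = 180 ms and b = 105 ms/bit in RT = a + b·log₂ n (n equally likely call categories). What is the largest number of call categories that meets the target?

16

Set 180 + 105·log₂ n ≤ 605 → log₂ n ≤ (605 − 180)/105 = 4.0476.
So n ≤ 2^4.0476 = 16.537; the largest integer n is 16.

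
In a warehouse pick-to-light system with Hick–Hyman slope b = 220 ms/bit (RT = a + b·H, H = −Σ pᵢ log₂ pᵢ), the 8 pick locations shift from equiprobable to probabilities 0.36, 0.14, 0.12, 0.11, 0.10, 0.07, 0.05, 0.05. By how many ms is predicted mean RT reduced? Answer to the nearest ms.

The RT saving is b·ΔH. Equiprobable H₀ = log₂(8) = 3.0000 bits; with the given probabilities H = 2.6780 bits.
b·(H₀ − H) = 220 × (3.0000 − 2.6780) = 70.84 ms.

71 ms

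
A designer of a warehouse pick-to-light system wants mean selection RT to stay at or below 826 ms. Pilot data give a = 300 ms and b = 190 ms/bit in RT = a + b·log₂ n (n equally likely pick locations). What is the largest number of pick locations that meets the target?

6

Set 300 + 190·log₂ n ≤ 826 → log₂ n ≤ (826 − 300)/190 = 2.7684.
So n ≤ 2^2.7684 = 6.814; the largest integer n is 6.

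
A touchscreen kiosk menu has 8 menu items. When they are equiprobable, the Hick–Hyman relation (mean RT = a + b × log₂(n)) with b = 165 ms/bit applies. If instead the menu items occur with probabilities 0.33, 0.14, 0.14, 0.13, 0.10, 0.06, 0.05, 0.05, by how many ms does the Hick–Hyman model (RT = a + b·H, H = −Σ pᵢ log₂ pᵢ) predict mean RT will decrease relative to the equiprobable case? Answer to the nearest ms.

Equiprobable entropy H₀ = log₂ 8 = 3.0000 bits.
Skewed entropy H = −Σ pᵢ log₂ pᵢ = 2.7126 bits.
ΔRT = b·(H₀ − H) = 165 × 0.2874 = 47.42 ms.

47 ms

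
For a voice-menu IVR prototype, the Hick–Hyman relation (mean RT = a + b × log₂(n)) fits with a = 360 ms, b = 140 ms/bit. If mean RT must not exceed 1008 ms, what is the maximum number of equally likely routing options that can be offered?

24

Information budget: (1008 − 360)/140 = 4.6286 bits, so n ≤ 2^4.6286 = 24.737 → at most 24.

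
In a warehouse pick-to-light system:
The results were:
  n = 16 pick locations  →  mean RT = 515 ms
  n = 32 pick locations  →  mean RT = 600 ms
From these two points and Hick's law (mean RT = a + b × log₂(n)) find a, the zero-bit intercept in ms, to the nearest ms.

Slope: b = (600 − 515) / (log₂ 32 − log₂ 16) = 85/1.0000 = 85 ms/bit.
a = RT₁ − b·log₂ n₁ = 515 − 85 × 4 = 175.000 ms.

175 ms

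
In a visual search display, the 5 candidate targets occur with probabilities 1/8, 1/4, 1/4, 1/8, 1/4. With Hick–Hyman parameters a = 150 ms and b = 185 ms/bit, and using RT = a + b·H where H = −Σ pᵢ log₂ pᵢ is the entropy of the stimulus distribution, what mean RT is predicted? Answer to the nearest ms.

H = −Σ pᵢ log₂ pᵢ = 0.125·3 + 0.25·2 + 0.25·2 + 0.125·3 + 0.25·2 = 2.250 bits.
RT = 150 + 185 × 2.250 = 566.25 ms.

566 ms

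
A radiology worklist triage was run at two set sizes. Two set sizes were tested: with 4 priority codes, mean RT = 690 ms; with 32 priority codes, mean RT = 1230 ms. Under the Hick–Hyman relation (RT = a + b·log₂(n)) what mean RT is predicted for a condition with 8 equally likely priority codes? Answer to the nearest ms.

With log₂ n on the abscissa the relation is linear; from the two conditions:
  b = (1230 − 690) / (log₂ 32 − log₂ 4) = 540 / (5 − 2) = 180 ms/bit
  a = 690 − 180 × 2 = 330 ms
Then RT(8) = 330 + 180 × log₂ 8 = 330 + 180 × 3 ≈ 870.000 ms.

870 ms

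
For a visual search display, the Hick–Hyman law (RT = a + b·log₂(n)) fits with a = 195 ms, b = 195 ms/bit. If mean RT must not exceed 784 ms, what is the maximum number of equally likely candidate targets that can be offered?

8

195·log₂ n ≤ 784 − 195 = 589, giving log₂ n ≤ 3.0205 and n ≤ 8.115. The largest whole number is 8.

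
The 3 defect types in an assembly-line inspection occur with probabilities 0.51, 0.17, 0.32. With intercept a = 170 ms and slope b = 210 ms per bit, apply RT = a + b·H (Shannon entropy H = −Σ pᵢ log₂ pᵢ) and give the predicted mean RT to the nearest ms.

Entropy contributions −pᵢ log₂ pᵢ: 0.4954, 0.4346, 0.5260; sum H = 1.4561 bits.
RT = a + bH = 170 + 210·1.4561 = 475.77 ms.

476 ms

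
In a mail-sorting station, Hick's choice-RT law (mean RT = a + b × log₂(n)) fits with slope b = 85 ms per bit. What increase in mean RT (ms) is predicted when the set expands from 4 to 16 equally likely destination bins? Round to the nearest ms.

170 ms

Only the slope matters, since a is common to both: ΔRT = b·log₂(n₂/n₁).
log₂(16) − log₂(4) = log₂(16/4) = log₂(4) = 2.
ΔRT = 85 × 2.0000 = 170.000 ms.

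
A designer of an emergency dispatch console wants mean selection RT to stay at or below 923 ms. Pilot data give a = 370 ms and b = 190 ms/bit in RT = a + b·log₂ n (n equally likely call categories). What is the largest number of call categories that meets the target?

190·log₂ n ≤ 923 − 370 = 553, giving log₂ n ≤ 2.9105 and n ≤ 7.519. The largest whole number is 7.

7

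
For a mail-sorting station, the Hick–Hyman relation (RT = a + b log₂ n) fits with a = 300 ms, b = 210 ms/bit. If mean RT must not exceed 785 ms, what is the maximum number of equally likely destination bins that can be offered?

Information budget: (785 − 300)/210 = 2.3095 bits, so n ≤ 2^2.3095 = 4.957 → at most 4.

4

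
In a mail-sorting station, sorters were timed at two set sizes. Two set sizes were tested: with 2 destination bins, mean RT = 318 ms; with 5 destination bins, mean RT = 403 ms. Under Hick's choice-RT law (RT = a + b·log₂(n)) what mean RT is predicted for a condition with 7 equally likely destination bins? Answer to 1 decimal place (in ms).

With log₂ n on the abscissa the relation is linear; from the two conditions:
  b = (403 − 318) / (log₂ 5 − log₂ 2) = 85 / (2.3219 − 1) = 64.300 ms/bit
  a = 318 − 64.300 × 1 = 253.700 ms
Then RT(7) = 253.700 + 64.300 × log₂ 7 = 253.700 + 64.300 × 2.8074 ≈ 434.213 ms.

434.2 ms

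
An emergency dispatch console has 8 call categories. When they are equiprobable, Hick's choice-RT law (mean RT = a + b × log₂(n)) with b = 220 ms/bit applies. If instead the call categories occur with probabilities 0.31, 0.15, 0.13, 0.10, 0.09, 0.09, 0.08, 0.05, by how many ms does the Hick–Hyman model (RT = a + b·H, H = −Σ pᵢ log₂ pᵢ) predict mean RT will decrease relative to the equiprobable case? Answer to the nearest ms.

48 ms

Equiprobable entropy H₀ = log₂ 8 = 3.0000 bits.
Skewed entropy H = −Σ pᵢ log₂ pᵢ = 2.7821 bits.
ΔRT = b·(H₀ − H) = 220 × 0.2179 = 47.94 ms.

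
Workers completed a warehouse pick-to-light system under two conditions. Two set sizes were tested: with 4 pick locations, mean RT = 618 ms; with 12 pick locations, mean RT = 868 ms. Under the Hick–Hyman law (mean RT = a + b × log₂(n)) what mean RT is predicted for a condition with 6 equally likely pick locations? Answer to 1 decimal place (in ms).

710.3 ms

RT is linear in log₂ n, so two points fix the line:
  b = (868 − 618) / (log₂ 12 − log₂ 4) = 250 / (3.5850 − 2) = 157.732 ms/bit
  a = 618 − 157.732 × 2 = 302.535 ms
Then RT(6) = 302.535 + 157.732 × log₂ 6 = 302.535 + 157.732 × 2.5850 ≈ 710.268 ms.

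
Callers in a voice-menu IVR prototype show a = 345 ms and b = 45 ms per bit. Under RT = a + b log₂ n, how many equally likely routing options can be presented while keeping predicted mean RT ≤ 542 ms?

20

Set 345 + 45·log₂ n ≤ 542 → log₂ n ≤ (542 − 345)/45 = 4.3778.
So n ≤ 2^4.3778 = 20.789; the largest integer n is 20.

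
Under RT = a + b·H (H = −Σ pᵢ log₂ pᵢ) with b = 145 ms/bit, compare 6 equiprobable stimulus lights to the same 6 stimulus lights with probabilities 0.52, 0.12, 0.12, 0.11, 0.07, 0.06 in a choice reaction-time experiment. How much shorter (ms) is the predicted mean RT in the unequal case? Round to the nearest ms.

72 ms

Equiprobable entropy H₀ = log₂ 6 = 2.5850 bits.
Skewed entropy H = −Σ pᵢ log₂ pᵢ = 2.0871 bits.
ΔRT = b·(H₀ − H) = 145 × 0.4979 = 72.19 ms.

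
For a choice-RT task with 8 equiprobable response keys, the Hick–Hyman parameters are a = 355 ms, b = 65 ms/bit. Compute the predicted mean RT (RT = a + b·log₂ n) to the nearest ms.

log₂(8) = 3 bits, so RT = 355 + 65 × 3 ≈ 550.000 ms.

550 ms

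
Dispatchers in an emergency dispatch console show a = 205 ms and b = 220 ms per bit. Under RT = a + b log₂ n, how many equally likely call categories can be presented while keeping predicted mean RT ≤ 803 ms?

6

Set 205 + 220·log₂ n ≤ 803 → log₂ n ≤ (803 − 205)/220 = 2.7182.
So n ≤ 2^2.7182 = 6.580; the largest integer n is 6.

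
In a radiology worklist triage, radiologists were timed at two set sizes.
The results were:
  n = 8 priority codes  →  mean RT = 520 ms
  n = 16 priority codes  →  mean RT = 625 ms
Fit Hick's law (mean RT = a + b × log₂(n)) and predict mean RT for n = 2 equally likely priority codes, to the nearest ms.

310 ms

Solve the two-equation system in a and b:
  b = (625 − 520) / (log₂ 16 − log₂ 8) = 105 / (4 − 3) = 105 ms/bit
  a = 520 − 105 × 3 = 205 ms
Then RT(2) = 205 + 105 × log₂ 2 = 205 + 105 × 1 ≈ 310.000 ms.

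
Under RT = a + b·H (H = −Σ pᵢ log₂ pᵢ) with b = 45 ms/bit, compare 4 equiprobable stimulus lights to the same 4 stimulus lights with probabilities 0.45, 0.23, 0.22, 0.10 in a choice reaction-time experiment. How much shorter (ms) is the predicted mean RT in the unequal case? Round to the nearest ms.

The RT saving is b·ΔH. Equiprobable H₀ = log₂(4) = 2.0000 bits; with the given probabilities H = 1.8188 bits.
b·(H₀ − H) = 45 × (2.0000 − 1.8188) = 8.15 ms.

8 ms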